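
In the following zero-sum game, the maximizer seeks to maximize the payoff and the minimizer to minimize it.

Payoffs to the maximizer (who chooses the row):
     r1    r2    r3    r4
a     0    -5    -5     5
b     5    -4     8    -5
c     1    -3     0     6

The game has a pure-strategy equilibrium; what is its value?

-3

Row minima: -5, -5, -3 → the maximizer's maximin is -3.
Column maxima: 5, -3, 8, 6 → the minimizer's minimax is -3.
They coincide at (c, r2), so the value is -3.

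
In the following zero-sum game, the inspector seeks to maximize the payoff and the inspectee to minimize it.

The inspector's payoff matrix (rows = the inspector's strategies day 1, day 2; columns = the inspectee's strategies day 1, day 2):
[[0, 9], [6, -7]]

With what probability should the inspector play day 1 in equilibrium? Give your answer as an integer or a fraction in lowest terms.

13/22

Row minima are 0 and -7, so the inspector's maximin is 0; column maxima are 6 and 9, so the inspectee's minimax is 6. These differ, so the equilibrium is in mixed strategies.
Let the inspector play day 1 with probability p. The inspectee is indifferent when 6(1−p) = 9p − 7(1−p), giving p = 13/22.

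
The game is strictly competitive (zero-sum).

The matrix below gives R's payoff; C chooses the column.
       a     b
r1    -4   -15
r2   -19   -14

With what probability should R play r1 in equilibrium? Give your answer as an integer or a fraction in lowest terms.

5/16

Row minima are -15 and -19, so R's maximin is -15; column maxima are -4 and -14, so C's minimax is -14. These differ, so the equilibrium is in mixed strategies.
Let R play r1 with probability p. C is indifferent when −4p − 19(1−p) = −15p − 14(1−p), giving p = 5/16.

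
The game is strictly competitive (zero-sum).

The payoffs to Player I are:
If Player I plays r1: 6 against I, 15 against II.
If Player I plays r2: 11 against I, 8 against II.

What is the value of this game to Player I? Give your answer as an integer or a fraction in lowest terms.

39/4

Row minima are 6 and 8, so Player I's maximin is 8; column maxima are 11 and 15, so Player II's minimax is 11. These differ, so the equilibrium is in mixed strategies.
Let Player I play r1 with probability p. Player II is indifferent when 6p + 11(1−p) = 15p + 8(1−p), giving p = 1/4.
Let Player II play I with probability q. Player I is indifferent when 6q + 15(1−q) = 11q + 8(1−q), giving q = 7/12.
The value is 6·(7/12) + (15)·(5/12) = 39/4.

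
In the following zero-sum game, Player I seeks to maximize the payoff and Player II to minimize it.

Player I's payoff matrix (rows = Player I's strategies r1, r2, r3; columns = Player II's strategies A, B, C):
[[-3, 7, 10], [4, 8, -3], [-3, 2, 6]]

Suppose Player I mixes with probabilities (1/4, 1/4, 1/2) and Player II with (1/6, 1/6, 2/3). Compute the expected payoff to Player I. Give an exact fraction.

15/4

Against (1/6, 1/6, 2/3), each row's expected payoff is r1: 22/3; r2: 0; r3: 23/6.
Taking the (1/4, 1/4, 1/2)-weighted average: (1/4)·(22/3) + (1/4)·(0) + (1/2)·(23/6) = 15/4.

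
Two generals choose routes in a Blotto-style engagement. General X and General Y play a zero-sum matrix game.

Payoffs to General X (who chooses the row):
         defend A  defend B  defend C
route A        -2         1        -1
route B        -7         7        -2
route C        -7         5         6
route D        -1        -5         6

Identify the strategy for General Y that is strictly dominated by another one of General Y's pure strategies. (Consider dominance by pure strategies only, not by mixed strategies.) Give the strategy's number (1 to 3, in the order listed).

General Y prefers columns that give General X less. Compare defend C with defend A: -2 < -1, -7 < -2, -7 < 6, -1 < 6.
So defend A strictly dominates defend C for General Y; defend C is strictly dominated.

3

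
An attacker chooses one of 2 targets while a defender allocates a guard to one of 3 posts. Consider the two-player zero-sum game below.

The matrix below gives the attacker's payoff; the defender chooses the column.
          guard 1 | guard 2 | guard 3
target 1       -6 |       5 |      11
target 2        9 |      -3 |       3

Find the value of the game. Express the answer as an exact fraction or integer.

27/23

Column guard 3 is strictly dominated by guard 2 for the defender (it gives the attacker more in every row).
The remaining 2×2 game on (target 1, target 2) × (guard 1, guard 2) has no saddle point. Let the attacker play target 1 with probability p; indifference gives −6p + 9(1−p) = 5p − 3(1−p), so p = 12/23.
Similarly the defender's optimal q on guard 1 is 8/23, and the value is -6·(8/23) + (5)·(15/23) = 27/23.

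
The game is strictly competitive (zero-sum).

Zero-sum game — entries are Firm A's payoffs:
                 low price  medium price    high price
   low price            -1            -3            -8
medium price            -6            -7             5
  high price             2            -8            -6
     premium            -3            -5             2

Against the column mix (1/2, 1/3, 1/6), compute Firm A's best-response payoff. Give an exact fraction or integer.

-8/3

low price: (-1)·(1/2) + (-3)·(1/3) + (-8)·(1/6) = -17/6.
medium price: (-6)·(1/2) + (-7)·(1/3) + (5)·(1/6) = -9/2.
high price: (2)·(1/2) + (-8)·(1/3) + (-6)·(1/6) = -8/3.
premium: (-3)·(1/2) + (-5)·(1/3) + (2)·(1/6) = -17/6.
The best pure response is high price with expected payoff -8/3.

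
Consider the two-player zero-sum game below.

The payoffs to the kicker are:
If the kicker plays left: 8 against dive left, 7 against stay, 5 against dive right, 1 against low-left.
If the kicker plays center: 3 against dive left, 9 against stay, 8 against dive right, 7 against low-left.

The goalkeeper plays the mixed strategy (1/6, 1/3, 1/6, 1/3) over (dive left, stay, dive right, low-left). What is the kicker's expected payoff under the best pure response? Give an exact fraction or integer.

43/6

left: (8)·(1/6) + (7)·(1/3) + (5)·(1/6) + (1)·(1/3) = 29/6.
center: (3)·(1/6) + (9)·(1/3) + (8)·(1/6) + (7)·(1/3) = 43/6.
The best pure response is center with expected payoff 43/6.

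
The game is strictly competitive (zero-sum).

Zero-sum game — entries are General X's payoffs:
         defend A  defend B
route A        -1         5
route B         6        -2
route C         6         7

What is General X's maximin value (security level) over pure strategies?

The worst-case payoff for each row is route A: -1, route B: -2, route C: 6.
The best of these is 6.

6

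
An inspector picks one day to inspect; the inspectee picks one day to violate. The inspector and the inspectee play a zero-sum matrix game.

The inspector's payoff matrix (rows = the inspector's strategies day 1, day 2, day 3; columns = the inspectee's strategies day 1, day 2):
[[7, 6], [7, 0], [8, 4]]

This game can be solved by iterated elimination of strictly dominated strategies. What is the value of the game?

6

Row day 2 is strictly dominated by row day 3 (8>7, 4>0); eliminate day 2.
Column day 1 is strictly dominated by day 2 for the inspectee (6<7, 4<8); eliminate day 1.
Row day 3 is strictly dominated by row day 1 (6>4); eliminate day 3.
Only (day 1, day 2) remains, with payoff 6.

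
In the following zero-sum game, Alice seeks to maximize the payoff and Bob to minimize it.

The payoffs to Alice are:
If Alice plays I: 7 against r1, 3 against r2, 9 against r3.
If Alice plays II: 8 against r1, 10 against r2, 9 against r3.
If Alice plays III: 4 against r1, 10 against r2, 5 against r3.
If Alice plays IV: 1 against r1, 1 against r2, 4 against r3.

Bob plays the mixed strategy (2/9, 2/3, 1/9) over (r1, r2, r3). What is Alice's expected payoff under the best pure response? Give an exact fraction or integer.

I: (7)·(2/9) + (3)·(2/3) + (9)·(1/9) = 41/9.
II: (8)·(2/9) + (10)·(2/3) + (9)·(1/9) = 85/9.
III: (4)·(2/9) + (10)·(2/3) + (5)·(1/9) = 73/9.
IV: (1)·(2/9) + (1)·(2/3) + (4)·(1/9) = 4/3.
The best pure response is II with expected payoff 85/9.

85/9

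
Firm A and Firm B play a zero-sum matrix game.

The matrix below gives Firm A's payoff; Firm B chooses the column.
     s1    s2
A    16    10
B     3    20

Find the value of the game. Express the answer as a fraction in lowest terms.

Row minima are 10 and 3, so Firm A's maximin is 10; column maxima are 16 and 20, so Firm B's minimax is 16. These differ, so the equilibrium is in mixed strategies.
Let Firm A play A with probability p. Firm B is indifferent when 16p + 3(1−p) = 10p + 20(1−p), giving p = 17/23.
Let Firm B play s1 with probability q. Firm A is indifferent when 16q + 10(1−q) = 3q + 20(1−q), giving q = 10/23.
The value is 16·(10/23) + (10)·(13/23) = 290/23.

290/23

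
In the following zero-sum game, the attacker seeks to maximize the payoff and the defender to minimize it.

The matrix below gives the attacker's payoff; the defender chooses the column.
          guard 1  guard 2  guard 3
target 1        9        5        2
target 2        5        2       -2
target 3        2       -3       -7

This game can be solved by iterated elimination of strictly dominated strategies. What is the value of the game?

Row target 3 is strictly dominated by row target 1 (9>2, 5>-3, 2>-7); eliminate target 3.
Row target 2 is strictly dominated by row target 1 (9>5, 5>2, 2>-2); eliminate target 2.
Column guard 1 is strictly dominated by guard 2 for the defender (5<9); eliminate guard 1.
Column guard 2 is strictly dominated by guard 3 for the defender (2<5); eliminate guard 2.
Only (target 1, guard 3) remains, with payoff 2.

2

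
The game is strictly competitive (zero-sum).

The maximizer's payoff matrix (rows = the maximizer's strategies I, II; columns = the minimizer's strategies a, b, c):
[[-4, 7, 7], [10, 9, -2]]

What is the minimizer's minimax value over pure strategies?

The worst case (largest entry) in each column is a: 10, b: 9, c: 7.
The best (smallest) of these is 7.

7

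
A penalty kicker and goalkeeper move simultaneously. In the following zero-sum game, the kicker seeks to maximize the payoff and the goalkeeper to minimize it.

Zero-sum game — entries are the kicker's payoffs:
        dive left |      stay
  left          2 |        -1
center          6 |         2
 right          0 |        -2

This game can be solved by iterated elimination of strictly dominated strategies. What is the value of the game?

2

Row left is strictly dominated by row center (6>2, 2>-1); eliminate left.
Column dive left is strictly dominated by stay for the goalkeeper (2<6, -2<0); eliminate dive left.
Row right is strictly dominated by row center (2>-2); eliminate right.
Only (center, stay) remains, with payoff 2.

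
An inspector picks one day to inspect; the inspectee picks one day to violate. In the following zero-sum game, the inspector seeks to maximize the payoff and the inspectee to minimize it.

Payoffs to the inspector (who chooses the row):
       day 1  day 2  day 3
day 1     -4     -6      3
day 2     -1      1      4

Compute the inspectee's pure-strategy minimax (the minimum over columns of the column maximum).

-1

The worst case (largest entry) in each column is day 1: -1, day 2: 1, day 3: 4.
The best (smallest) of these is -1.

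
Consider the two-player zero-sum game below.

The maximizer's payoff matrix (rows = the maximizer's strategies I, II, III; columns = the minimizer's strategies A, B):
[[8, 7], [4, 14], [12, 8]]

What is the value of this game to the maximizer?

Row I is strictly dominated by row III, so the maximizer never plays it.
The remaining 2×2 game on (II, III) × (A, B) has no saddle point. Let the maximizer play II with probability p; indifference gives 4p + 12(1−p) = 14p + 8(1−p), so p = 2/7.
Similarly the minimizer's optimal q on A is 3/7, and the value is 4·(3/7) + (14)·(4/7) = 68/7.

68/7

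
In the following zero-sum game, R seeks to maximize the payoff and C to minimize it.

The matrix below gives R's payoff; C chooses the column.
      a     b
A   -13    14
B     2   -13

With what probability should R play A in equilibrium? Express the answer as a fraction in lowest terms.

Row minima are -13 and -13, so R's maximin is -13; column maxima are 2 and 14, so C's minimax is 2. These differ, so the equilibrium is in mixed strategies.
Let R play A with probability p. C is indifferent when −13p + 2(1−p) = 14p − 13(1−p), giving p = 5/14.

5/14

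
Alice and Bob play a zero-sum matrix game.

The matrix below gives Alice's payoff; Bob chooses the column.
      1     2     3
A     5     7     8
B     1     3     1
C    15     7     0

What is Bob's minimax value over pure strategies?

The worst case (largest entry) in each column is 1: 15, 2: 7, 3: 8.
The best (smallest) of these is 7.

7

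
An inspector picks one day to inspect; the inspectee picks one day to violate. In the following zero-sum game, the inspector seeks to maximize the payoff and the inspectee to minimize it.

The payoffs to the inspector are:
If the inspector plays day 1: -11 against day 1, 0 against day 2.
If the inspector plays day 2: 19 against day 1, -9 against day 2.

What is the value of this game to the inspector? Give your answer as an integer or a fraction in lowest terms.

Row minima are -11 and -9, so the inspector's maximin is -9; column maxima are 19 and 0, so the inspectee's minimax is 0. These differ, so the equilibrium is in mixed strategies.
Let the inspector play day 1 with probability p. The inspectee is indifferent when −11p + 19(1−p) = −9(1−p), giving p = 28/39.
Let the inspectee play day 1 with probability q. The inspector is indifferent when −11q = 19q − 9(1−q), giving q = 3/13.
The value is -11·(3/13) + (0)·(10/13) = -33/13.

-33/13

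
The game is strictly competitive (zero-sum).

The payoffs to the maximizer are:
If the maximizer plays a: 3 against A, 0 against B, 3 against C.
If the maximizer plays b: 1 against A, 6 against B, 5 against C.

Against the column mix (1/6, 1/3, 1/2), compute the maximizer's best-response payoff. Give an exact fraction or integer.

a: (3)·(1/6) + (0)·(1/3) + (3)·(1/2) = 2.
b: (1)·(1/6) + (6)·(1/3) + (5)·(1/2) = 14/3.
The best pure response is b with expected payoff 14/3.

14/3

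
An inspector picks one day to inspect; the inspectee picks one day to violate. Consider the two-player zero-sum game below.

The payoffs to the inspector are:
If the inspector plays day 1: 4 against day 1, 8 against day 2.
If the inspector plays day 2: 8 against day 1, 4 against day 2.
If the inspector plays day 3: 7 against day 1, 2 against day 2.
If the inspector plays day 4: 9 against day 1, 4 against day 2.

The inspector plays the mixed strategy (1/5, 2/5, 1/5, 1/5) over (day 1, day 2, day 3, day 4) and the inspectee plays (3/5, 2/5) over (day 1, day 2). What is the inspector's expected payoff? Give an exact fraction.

152/25

Against (3/5, 2/5), each row's expected payoff is day 1: 28/5; day 2: 32/5; day 3: 5; day 4: 7.
Taking the (1/5, 2/5, 1/5, 1/5)-weighted average: (1/5)·(28/5) + (2/5)·(32/5) + (1/5)·(5) + (1/5)·(7) = 152/25.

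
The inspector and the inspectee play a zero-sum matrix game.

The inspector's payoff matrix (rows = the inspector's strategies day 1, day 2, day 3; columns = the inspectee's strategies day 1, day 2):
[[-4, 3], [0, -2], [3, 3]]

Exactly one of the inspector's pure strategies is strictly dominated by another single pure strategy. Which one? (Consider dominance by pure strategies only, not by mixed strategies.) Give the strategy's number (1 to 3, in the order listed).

2

Compare day 2 with day 3: 3 > 0, 3 > -2.
So day 3 strictly dominates day 2 for the inspector; day 2 is strictly dominated.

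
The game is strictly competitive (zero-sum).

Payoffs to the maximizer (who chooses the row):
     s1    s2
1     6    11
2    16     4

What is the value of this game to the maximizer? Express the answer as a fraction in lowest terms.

152/17

Row minima are 6 and 4, so the maximizer's maximin is 6; column maxima are 16 and 11, so the minimizer's minimax is 11. These differ, so the equilibrium is in mixed strategies.
Let the maximizer play 1 with probability p. The minimizer is indifferent when 6p + 16(1−p) = 11p + 4(1−p), giving p = 12/17.
Let the minimizer play s1 with probability q. The maximizer is indifferent when 6q + 11(1−q) = 16q + 4(1−q), giving q = 7/17.
The value is 6·(7/17) + (11)·(10/17) = 152/17.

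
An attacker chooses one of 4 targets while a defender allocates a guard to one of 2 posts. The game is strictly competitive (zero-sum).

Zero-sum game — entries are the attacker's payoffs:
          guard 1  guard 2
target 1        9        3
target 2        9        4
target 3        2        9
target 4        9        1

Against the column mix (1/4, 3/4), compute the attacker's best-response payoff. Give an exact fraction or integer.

29/4

target 1: (9)·(1/4) + (3)·(3/4) = 9/2.
target 2: (9)·(1/4) + (4)·(3/4) = 21/4.
target 3: (2)·(1/4) + (9)·(3/4) = 29/4.
target 4: (9)·(1/4) + (1)·(3/4) = 3.
The best pure response is target 3 with expected payoff 29/4.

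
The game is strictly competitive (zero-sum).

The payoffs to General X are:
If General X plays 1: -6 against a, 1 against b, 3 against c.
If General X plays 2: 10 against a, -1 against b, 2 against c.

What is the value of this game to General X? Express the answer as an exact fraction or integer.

Column c is strictly dominated by b for General Y (it gives General X more in every row).
The remaining 2×2 game on (1, 2) × (a, b) has no saddle point. Let General X play 1 with probability p; indifference gives −6p + 10(1−p) = p − (1−p), so p = 11/18.
Similarly General Y's optimal q on a is 1/9, and the value is -6·(1/9) + (1)·(8/9) = 2/9.

2/9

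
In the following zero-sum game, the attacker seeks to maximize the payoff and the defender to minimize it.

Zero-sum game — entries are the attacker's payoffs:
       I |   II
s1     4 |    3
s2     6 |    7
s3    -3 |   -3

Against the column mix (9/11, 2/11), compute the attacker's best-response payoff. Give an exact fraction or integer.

s1: (4)·(9/11) + (3)·(2/11) = 42/11.
s2: (6)·(9/11) + (7)·(2/11) = 68/11.
s3: (-3)·(9/11) + (-3)·(2/11) = -3.
The best pure response is s2 with expected payoff 68/11.

68/11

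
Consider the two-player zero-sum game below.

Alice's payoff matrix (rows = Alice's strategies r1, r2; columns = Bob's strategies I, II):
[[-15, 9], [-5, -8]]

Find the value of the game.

-55/9

Row minima are -15 and -8, so Alice's maximin is -8; column maxima are -5 and 9, so Bob's minimax is -5. These differ, so the equilibrium is in mixed strategies.
Let Alice play r1 with probability p. Bob is indifferent when −15p − 5(1−p) = 9p − 8(1−p), giving p = 1/9.
Let Bob play I with probability q. Alice is indifferent when −15q + 9(1−q) = −5q − 8(1−q), giving q = 17/27.
The value is -15·(17/27) + (9)·(10/27) = -55/9.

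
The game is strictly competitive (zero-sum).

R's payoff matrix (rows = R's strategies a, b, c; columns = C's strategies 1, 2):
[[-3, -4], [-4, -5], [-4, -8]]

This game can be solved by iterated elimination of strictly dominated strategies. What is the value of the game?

Column 1 is strictly dominated by 2 for C (-4<-3, -5<-4, -8<-4); eliminate 1.
Row b is strictly dominated by row a (-4>-5); eliminate b.
Row c is strictly dominated by row a (-4>-8); eliminate c.
Only (a, 2) remains, with payoff -4.

-4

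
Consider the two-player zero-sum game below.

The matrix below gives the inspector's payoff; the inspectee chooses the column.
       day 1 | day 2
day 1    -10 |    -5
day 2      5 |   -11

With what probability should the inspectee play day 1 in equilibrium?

2/7

Row minima are -10 and -11, so the inspector's maximin is -10; column maxima are 5 and -5, so the inspectee's minimax is -5. These differ, so the equilibrium is in mixed strategies.
Let the inspectee play day 1 with probability q. The inspector is indifferent when −10q − 5(1−q) = 5q − 11(1−q), giving q = 2/7.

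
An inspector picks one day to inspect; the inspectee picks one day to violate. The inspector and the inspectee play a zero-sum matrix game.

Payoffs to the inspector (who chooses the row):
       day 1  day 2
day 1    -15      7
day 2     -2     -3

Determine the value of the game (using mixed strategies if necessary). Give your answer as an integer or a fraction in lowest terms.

Row minima are -15 and -3, so the inspector's maximin is -3; column maxima are -2 and 7, so the inspectee's minimax is -2. These differ, so the equilibrium is in mixed strategies.
Let the inspector play day 1 with probability p. The inspectee is indifferent when −15p − 2(1−p) = 7p − 3(1−p), giving p = 1/23.
Let the inspectee play day 1 with probability q. The inspector is indifferent when −15q + 7(1−q) = −2q − 3(1−q), giving q = 10/23.
The value is -15·(10/23) + (7)·(13/23) = -59/23.

-59/23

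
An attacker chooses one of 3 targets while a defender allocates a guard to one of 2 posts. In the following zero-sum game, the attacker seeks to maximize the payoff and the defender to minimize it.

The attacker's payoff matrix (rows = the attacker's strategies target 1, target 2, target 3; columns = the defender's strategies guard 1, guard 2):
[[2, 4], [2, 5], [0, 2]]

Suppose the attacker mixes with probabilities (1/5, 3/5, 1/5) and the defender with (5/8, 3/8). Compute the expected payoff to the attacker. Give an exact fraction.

Against (5/8, 3/8), each row's expected payoff is target 1: 11/4; target 2: 25/8; target 3: 3/4.
Taking the (1/5, 3/5, 1/5)-weighted average: (1/5)·(11/4) + (3/5)·(25/8) + (1/5)·(3/4) = 103/40.

103/40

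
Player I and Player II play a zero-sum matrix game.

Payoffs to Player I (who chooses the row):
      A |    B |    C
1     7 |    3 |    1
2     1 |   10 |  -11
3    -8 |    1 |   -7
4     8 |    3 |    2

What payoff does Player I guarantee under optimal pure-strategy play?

Row minima: 1, -11, -8, 2 → Player I's maximin is 2.
Column maxima: 8, 10, 2 → Player II's minimax is 2.
They coincide at (4, C), so the value is 2.

2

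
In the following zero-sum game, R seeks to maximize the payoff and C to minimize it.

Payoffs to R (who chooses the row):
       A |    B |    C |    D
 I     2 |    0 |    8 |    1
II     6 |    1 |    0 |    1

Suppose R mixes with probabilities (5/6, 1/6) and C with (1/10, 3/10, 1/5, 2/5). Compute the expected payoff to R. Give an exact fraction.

Against (1/10, 3/10, 1/5, 2/5), each row's expected payoff is I: 11/5; II: 13/10.
Taking the (5/6, 1/6)-weighted average: (5/6)·(11/5) + (1/6)·(13/10) = 41/20.

41/20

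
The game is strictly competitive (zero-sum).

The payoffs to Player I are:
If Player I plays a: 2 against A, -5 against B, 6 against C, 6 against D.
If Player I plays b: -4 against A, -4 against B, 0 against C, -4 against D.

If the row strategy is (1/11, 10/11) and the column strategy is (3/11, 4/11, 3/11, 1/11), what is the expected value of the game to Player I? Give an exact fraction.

Against (3/11, 4/11, 3/11, 1/11), each row's expected payoff is a: 10/11; b: -32/11.
Taking the (1/11, 10/11)-weighted average: (1/11)·(10/11) + (10/11)·(-32/11) = -310/121.

-310/121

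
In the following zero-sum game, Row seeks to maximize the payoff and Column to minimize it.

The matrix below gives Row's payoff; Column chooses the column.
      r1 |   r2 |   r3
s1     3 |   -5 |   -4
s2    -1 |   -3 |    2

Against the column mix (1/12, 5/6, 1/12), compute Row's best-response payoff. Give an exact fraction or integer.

s1: (3)·(1/12) + (-5)·(5/6) + (-4)·(1/12) = -17/4.
s2: (-1)·(1/12) + (-3)·(5/6) + (2)·(1/12) = -29/12.
The best pure response is s2 with expected payoff -29/12.

-29/12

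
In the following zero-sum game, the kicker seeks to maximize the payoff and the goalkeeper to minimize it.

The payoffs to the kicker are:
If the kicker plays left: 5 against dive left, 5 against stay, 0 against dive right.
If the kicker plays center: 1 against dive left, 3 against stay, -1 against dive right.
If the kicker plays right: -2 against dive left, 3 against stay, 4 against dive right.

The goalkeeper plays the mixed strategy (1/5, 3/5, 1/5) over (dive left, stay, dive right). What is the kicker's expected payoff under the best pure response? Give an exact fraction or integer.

4

left: (5)·(1/5) + (5)·(3/5) + (0)·(1/5) = 4.
center: (1)·(1/5) + (3)·(3/5) + (-1)·(1/5) = 9/5.
right: (-2)·(1/5) + (3)·(3/5) + (4)·(1/5) = 11/5.
The best pure response is left with expected payoff 4.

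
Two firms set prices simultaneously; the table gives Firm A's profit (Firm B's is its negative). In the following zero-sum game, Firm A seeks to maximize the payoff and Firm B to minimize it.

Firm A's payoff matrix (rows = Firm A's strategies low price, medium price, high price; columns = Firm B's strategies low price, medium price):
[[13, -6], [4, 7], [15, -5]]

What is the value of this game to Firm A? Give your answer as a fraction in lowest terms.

125/23

Row low price is strictly dominated by row high price, so Firm A never plays it.
The remaining 2×2 game on (medium price, high price) × (low price, medium price) has no saddle point. Let Firm A play medium price with probability p; indifference gives 4p + 15(1−p) = 7p − 5(1−p), so p = 20/23.
Similarly Firm B's optimal q on low price is 12/23, and the value is 4·(12/23) + (7)·(11/23) = 125/23.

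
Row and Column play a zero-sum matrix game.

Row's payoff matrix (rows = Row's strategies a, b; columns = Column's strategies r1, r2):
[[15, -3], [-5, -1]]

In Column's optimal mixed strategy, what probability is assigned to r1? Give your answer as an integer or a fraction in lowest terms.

1/11

Row minima are -3 and -5, so Row's maximin is -3; column maxima are 15 and -1, so Column's minimax is -1. These differ, so the equilibrium is in mixed strategies.
Let Column play r1 with probability q. Row is indifferent when 15q − 3(1−q) = −5q − (1−q), giving q = 1/11.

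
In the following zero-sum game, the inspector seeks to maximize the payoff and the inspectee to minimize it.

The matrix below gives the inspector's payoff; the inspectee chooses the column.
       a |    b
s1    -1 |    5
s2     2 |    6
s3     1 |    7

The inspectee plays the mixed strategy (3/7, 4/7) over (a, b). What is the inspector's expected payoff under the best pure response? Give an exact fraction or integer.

s1: (-1)·(3/7) + (5)·(4/7) = 17/7.
s2: (2)·(3/7) + (6)·(4/7) = 30/7.
s3: (1)·(3/7) + (7)·(4/7) = 31/7.
The best pure response is s3 with expected payoff 31/7.

31/7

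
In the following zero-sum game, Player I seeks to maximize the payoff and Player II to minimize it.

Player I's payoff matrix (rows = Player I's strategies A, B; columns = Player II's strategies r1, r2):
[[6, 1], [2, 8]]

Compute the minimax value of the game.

Row minima are 1 and 2, so Player I's maximin is 2; column maxima are 6 and 8, so Player II's minimax is 6. These differ, so the equilibrium is in mixed strategies.
Let Player I play A with probability p. Player II is indifferent when 6p + 2(1−p) = p + 8(1−p), giving p = 6/11.
Let Player II play r1 with probability q. Player I is indifferent when 6q + (1−q) = 2q + 8(1−q), giving q = 7/11.
The value is 6·(7/11) + (1)·(4/11) = 46/11.

46/11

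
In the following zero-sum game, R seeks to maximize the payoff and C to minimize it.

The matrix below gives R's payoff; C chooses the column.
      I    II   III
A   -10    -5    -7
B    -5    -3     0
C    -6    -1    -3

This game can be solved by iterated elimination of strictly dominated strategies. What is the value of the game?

Row A is strictly dominated by row B (-5>-10, -3>-5, 0>-7); eliminate A.
Column III is strictly dominated by I for C (-5<0, -6<-3); eliminate III.
Column II is strictly dominated by I for C (-5<-3, -6<-1); eliminate II.
Row C is strictly dominated by row B (-5>-6); eliminate C.
Only (B, I) remains, with payoff -5.

-5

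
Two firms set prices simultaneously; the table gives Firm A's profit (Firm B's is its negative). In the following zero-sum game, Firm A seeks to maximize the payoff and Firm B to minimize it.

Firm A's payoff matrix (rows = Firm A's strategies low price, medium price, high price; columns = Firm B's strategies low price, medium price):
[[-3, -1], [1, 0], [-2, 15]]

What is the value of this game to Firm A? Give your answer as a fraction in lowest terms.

Row low price is strictly dominated by row medium price, so Firm A never plays it.
The remaining 2×2 game on (medium price, high price) × (low price, medium price) has no saddle point. Let Firm A play medium price with probability p; indifference gives p − 2(1−p) = 15(1−p), so p = 17/18.
Similarly Firm B's optimal q on low price is 5/6, and the value is 1·(5/6) + (0)·(1/6) = 5/6.

5/6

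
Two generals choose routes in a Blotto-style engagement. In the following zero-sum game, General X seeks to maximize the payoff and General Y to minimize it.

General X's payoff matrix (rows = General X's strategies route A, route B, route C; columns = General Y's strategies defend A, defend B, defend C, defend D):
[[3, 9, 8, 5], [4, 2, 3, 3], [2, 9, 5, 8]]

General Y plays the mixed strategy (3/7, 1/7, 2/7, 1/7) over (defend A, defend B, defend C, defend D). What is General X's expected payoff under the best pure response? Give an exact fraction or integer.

route A: (3)·(3/7) + (9)·(1/7) + (8)·(2/7) + (5)·(1/7) = 39/7.
route B: (4)·(3/7) + (2)·(1/7) + (3)·(2/7) + (3)·(1/7) = 23/7.
route C: (2)·(3/7) + (9)·(1/7) + (5)·(2/7) + (8)·(1/7) = 33/7.
The best pure response is route A with expected payoff 39/7.

39/7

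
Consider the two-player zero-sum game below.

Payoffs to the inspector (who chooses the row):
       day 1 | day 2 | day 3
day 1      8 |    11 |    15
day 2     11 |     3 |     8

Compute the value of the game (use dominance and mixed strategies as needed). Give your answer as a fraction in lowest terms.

Column day 3 is strictly dominated by day 2 for the inspectee (it gives the inspector more in every row).
The remaining 2×2 game on (day 1, day 2) × (day 1, day 2) has no saddle point. Let the inspector play day 1 with probability p; indifference gives 8p + 11(1−p) = 11p + 3(1−p), so p = 8/11.
Similarly the inspectee's optimal q on day 1 is 8/11, and the value is 8·(8/11) + (11)·(3/11) = 97/11.

97/11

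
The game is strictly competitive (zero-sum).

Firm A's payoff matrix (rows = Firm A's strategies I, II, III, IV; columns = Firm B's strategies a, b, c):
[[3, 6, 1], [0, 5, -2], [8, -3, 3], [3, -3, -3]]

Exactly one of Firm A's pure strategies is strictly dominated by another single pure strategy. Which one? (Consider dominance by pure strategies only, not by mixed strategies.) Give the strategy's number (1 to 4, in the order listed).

Compare II with I: 3 > 0, 6 > 5, 1 > -2.
So I strictly dominates II for Firm A; II is strictly dominated.

2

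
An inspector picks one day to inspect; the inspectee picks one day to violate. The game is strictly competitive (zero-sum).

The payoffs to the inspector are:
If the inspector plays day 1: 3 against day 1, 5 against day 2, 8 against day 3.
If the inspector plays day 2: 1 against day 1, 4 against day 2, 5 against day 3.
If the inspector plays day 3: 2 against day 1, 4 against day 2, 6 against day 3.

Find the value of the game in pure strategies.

Row minima: 3, 1, 2 → the inspector's maximin is 3.
Column maxima: 3, 5, 8 → the inspectee's minimax is 3.
They coincide at (day 1, day 1), so the value is 3.

3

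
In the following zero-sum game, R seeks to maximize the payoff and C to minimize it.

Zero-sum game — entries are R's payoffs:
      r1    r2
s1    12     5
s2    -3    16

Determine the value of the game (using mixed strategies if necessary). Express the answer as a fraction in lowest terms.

Row minima are 5 and -3, so R's maximin is 5; column maxima are 12 and 16, so C's minimax is 12. These differ, so the equilibrium is in mixed strategies.
Let R play s1 with probability p. C is indifferent when 12p − 3(1−p) = 5p + 16(1−p), giving p = 19/26.
Let C play r1 with probability q. R is indifferent when 12q + 5(1−q) = −3q + 16(1−q), giving q = 11/26.
The value is 12·(11/26) + (5)·(15/26) = 207/26.

207/26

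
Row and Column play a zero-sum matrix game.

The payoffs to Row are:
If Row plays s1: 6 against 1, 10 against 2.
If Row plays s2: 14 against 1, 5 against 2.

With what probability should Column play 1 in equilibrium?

Row minima are 6 and 5, so Row's maximin is 6; column maxima are 14 and 10, so Column's minimax is 10. These differ, so the equilibrium is in mixed strategies.
Let Column play 1 with probability q. Row is indifferent when 6q + 10(1−q) = 14q + 5(1−q), giving q = 5/13.

5/13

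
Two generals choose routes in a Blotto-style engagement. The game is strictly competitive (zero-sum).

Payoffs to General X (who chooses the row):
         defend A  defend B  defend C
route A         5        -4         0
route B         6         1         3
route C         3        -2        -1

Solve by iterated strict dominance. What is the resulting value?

Row route C is strictly dominated by row route B (6>3, 1>-2, 3>-1); eliminate route C.
Row route A is strictly dominated by row route B (6>5, 1>-4, 3>0); eliminate route A.
Column defend C is strictly dominated by defend B for General Y (1<3); eliminate defend C.
Column defend A is strictly dominated by defend B for General Y (1<6); eliminate defend A.
Only (route B, defend B) remains, with payoff 1.

1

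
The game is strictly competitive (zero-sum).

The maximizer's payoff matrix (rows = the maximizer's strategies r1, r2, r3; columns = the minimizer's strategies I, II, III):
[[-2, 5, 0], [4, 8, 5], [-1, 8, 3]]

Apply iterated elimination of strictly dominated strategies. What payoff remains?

Row r1 is strictly dominated by row r2 (4>-2, 8>5, 5>0); eliminate r1.
Column II is strictly dominated by I for the minimizer (4<8, -1<8); eliminate II.
Column III is strictly dominated by I for the minimizer (4<5, -1<3); eliminate III.
Row r3 is strictly dominated by row r2 (4>-1); eliminate r3.
Only (r2, I) remains, with payoff 4.

4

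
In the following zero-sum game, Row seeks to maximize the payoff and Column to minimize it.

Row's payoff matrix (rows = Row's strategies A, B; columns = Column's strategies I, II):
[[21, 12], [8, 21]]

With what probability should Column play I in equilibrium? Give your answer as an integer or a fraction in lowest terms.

9/22

Row minima are 12 and 8, so Row's maximin is 12; column maxima are 21 and 21, so Column's minimax is 21. These differ, so the equilibrium is in mixed strategies.
Let Column play I with probability q. Row is indifferent when 21q + 12(1−q) = 8q + 21(1−q), giving q = 9/22.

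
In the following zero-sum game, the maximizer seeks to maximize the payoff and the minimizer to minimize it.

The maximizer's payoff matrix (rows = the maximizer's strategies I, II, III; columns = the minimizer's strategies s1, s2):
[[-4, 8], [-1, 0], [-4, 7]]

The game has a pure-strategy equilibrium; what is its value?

-1

Row minima: -4, -1, -4 → the maximizer's maximin is -1.
Column maxima: -1, 8 → the minimizer's minimax is -1.
They coincide at (II, s1), so the value is -1.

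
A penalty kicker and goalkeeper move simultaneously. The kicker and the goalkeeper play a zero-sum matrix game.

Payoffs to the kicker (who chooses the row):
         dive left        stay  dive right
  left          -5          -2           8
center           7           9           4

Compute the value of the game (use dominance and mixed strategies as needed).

Column stay is strictly dominated by dive left for the goalkeeper (it gives the kicker more in every row).
The remaining 2×2 game on (left, center) × (dive left, dive right) has no saddle point. Let the kicker play left with probability p; indifference gives −5p + 7(1−p) = 8p + 4(1−p), so p = 3/16.
Similarly the goalkeeper's optimal q on dive left is 1/4, and the value is -5·(1/4) + (8)·(3/4) = 19/4.

19/4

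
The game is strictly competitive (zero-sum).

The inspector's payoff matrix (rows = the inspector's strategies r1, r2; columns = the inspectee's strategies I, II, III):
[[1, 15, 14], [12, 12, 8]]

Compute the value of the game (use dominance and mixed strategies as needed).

Column II is strictly dominated by III for the inspectee (it gives the inspector more in every row).
The remaining 2×2 game on (r1, r2) × (I, III) has no saddle point. Let the inspector play r1 with probability p; indifference gives p + 12(1−p) = 14p + 8(1−p), so p = 4/17.
Similarly the inspectee's optimal q on I is 6/17, and the value is 1·(6/17) + (14)·(11/17) = 160/17.

160/17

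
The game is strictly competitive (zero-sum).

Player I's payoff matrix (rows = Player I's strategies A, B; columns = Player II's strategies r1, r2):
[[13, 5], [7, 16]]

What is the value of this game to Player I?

173/17

Row minima are 5 and 7, so Player I's maximin is 7; column maxima are 13 and 16, so Player II's minimax is 13. These differ, so the equilibrium is in mixed strategies.
Let Player I play A with probability p. Player II is indifferent when 13p + 7(1−p) = 5p + 16(1−p), giving p = 9/17.
Let Player II play r1 with probability q. Player I is indifferent when 13q + 5(1−q) = 7q + 16(1−q), giving q = 11/17.
The value is 13·(11/17) + (5)·(6/17) = 173/17.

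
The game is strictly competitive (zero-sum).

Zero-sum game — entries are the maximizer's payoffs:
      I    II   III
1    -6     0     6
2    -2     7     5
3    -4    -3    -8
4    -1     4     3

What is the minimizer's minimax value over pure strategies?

The worst case (largest entry) in each column is I: -1, II: 7, III: 6.
The best (smallest) of these is -1.

-1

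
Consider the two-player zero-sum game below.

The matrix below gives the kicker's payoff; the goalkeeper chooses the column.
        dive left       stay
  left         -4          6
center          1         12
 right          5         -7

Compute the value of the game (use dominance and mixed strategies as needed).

67/23

Row left is strictly dominated by row center, so the kicker never plays it.
The remaining 2×2 game on (center, right) × (dive left, stay) has no saddle point. Let the kicker play center with probability p; indifference gives p + 5(1−p) = 12p − 7(1−p), so p = 12/23.
Similarly the goalkeeper's optimal q on dive left is 19/23, and the value is 1·(19/23) + (12)·(4/23) = 67/23.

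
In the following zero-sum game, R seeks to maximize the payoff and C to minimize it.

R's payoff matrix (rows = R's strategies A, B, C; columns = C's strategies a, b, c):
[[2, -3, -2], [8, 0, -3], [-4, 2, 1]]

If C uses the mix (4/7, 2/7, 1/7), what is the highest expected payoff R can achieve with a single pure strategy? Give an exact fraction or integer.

29/7

A: (2)·(4/7) + (-3)·(2/7) + (-2)·(1/7) = 0.
B: (8)·(4/7) + (0)·(2/7) + (-3)·(1/7) = 29/7.
C: (-4)·(4/7) + (2)·(2/7) + (1)·(1/7) = -11/7.
The best pure response is B with expected payoff 29/7.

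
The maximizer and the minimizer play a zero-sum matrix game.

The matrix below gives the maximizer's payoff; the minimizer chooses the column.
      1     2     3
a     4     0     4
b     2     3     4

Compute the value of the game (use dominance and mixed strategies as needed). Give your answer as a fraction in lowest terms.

Column 3 is strictly dominated by 2 for the minimizer (it gives the maximizer more in every row).
The remaining 2×2 game on (a, b) × (1, 2) has no saddle point. Let the maximizer play a with probability p; indifference gives 4p + 2(1−p) = 3(1−p), so p = 1/5.
Similarly the minimizer's optimal q on 1 is 3/5, and the value is 4·(3/5) + (0)·(2/5) = 12/5.

12/5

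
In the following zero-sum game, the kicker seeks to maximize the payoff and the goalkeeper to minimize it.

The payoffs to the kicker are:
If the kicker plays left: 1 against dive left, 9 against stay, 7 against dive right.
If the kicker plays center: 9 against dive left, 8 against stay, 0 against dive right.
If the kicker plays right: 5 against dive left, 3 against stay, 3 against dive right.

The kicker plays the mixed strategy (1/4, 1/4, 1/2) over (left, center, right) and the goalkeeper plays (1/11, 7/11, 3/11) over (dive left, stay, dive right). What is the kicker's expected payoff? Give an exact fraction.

Against (1/11, 7/11, 3/11), each row's expected payoff is left: 85/11; center: 65/11; right: 35/11.
Taking the (1/4, 1/4, 1/2)-weighted average: (1/4)·(85/11) + (1/4)·(65/11) + (1/2)·(35/11) = 5.

5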